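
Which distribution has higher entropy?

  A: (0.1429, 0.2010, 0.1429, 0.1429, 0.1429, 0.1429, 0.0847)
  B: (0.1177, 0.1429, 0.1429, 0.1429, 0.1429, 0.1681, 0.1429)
B

Both distributions are close to uniform, making this a harder comparison.

H(A) = 2.7722 bits
H(B) = 2.8009 bits

The distribution closer to uniform has higher entropy.
Answer: B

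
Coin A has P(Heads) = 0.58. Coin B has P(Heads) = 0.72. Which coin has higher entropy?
A

For binary distributions, entropy is maximized at p=0.5 and decreases as p moves toward 0 or 1.

H(A) = H(0.58) = 0.9815 bits
H(B) = H(0.72) = 0.8555 bits

Distribution A (p=0.58) is closer to uniform (p=0.5), so it has higher entropy.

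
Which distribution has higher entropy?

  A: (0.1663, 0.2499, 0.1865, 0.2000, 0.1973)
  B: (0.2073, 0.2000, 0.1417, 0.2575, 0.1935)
A

Both distributions are close to uniform, making this a harder comparison.

H(A) = 2.3085 bits
H(B) = 2.2970 bits

The distribution closer to uniform has higher entropy.
Answer: A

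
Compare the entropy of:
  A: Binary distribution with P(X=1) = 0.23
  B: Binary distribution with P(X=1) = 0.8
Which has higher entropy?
A

For binary distributions, entropy is maximized at p=0.5 and decreases as p moves toward 0 or 1.

H(A) = H(0.23) = 0.7780 bits
H(B) = H(0.8) = 0.7219 bits

Distribution A (p=0.23) is closer to uniform (p=0.5), so it has higher entropy.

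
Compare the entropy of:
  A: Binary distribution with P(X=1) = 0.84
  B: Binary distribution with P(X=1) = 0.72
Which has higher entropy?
B

For binary distributions, entropy is maximized at p=0.5 and decreases as p moves toward 0 or 1.

H(A) = H(0.84) = 0.6343 bits
H(B) = H(0.72) = 0.8555 bits

Distribution B (p=0.72) is closer to uniform (p=0.5), so it has higher entropy.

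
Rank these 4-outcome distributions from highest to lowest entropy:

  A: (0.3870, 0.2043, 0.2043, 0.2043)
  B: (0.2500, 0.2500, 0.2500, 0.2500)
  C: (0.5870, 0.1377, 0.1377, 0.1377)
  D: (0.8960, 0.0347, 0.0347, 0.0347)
B > A > C > D

Key insight: Entropy is maximized by uniform distributions and minimized by concentrated distributions.

Entropies:
  H(A) = 1.9344 bits
  H(B) = 2.0000 bits
  H(C) = 1.6326 bits
  H(D) = 0.6464 bits

Ranking: B > A > C > D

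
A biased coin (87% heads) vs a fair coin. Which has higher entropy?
Fair coin

The fair coin is uniform (p=0.5), maximizing binary entropy at 1 bit. The biased coin has H(0.87) ≈ 0.557 bits — its outcome is more predictable, so its entropy is lower.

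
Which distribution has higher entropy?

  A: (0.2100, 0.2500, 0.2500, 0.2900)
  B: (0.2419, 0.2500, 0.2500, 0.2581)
B

Both distributions are close to uniform, making this a harder comparison.

H(A) = 1.9907 bits
H(B) = 1.9996 bits

The distribution closer to uniform has higher entropy.
Answer: B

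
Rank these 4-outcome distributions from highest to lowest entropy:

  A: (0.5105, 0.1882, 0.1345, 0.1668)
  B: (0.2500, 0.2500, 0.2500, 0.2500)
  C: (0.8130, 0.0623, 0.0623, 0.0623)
B > A > C

Key insight: Entropy is maximized by uniform distributions and minimized by concentrated distributions.

- Uniform distributions have maximum entropy log₂(4) = 2.0000 bits
- The more "peaked" or concentrated a distribution, the lower its entropy

Entropies:
  H(A) = 1.7689 bits
  H(B) = 2.0000 bits
  H(C) = 0.9915 bits

Ranking: B > A > C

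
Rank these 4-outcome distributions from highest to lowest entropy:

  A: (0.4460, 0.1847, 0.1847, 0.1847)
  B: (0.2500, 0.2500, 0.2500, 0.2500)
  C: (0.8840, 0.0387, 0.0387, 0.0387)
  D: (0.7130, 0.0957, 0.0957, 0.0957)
B > A > D > C

Key insight: Entropy is maximized by uniform distributions and minimized by concentrated distributions.

Entropies:
  H(A) = 1.8696 bits
  H(B) = 2.0000 bits
  H(C) = 0.7016 bits
  H(D) = 1.3197 bits

Ranking: B > A > D > C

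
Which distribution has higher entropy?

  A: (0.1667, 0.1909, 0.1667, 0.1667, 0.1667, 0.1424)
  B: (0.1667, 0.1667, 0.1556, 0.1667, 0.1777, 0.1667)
B

Both distributions are close to uniform, making this a harder comparison.

H(A) = 2.5798 bits
H(B) = 2.5839 bits

The distribution closer to uniform has higher entropy.
Answer: B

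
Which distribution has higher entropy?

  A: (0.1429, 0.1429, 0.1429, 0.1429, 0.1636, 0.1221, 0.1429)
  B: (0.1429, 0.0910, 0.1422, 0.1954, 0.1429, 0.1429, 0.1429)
A

Both distributions are close to uniform, making this a harder comparison.

H(A) = 2.8030 bits
H(B) = 2.7793 bits

The distribution closer to uniform has higher entropy.
Answer: A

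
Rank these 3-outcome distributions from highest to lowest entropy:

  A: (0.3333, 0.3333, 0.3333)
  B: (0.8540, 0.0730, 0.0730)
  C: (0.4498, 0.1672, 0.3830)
A > C > B

Key insight: Entropy is maximized by uniform distributions and minimized by concentrated distributions.

- Uniform distributions have maximum entropy log₂(3) = 1.5850 bits
- The more "peaked" or concentrated a distribution, the lower its entropy

Entropies:
  H(A) = 1.5850 bits
  H(B) = 0.7457 bits
  H(C) = 1.4802 bits

Ranking: A > C > B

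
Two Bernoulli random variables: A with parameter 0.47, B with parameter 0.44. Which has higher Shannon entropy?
A

For binary distributions, entropy is maximized at p=0.5 and decreases as p moves toward 0 or 1.

H(A) = H(0.47) = 0.9974 bits
H(B) = H(0.44) = 0.9896 bits

Distribution A (p=0.47) is closer to uniform (p=0.5), so it has higher entropy.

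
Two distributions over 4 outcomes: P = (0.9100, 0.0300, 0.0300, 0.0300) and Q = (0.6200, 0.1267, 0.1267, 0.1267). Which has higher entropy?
Q

P is highly concentrated on one outcome (91%), making it nearly deterministic. Q spreads its mass more evenly (max 62%). The more spread-out distribution has higher entropy: H(P) ≈ 0.579 bits, H(Q) ≈ 1.560 bits.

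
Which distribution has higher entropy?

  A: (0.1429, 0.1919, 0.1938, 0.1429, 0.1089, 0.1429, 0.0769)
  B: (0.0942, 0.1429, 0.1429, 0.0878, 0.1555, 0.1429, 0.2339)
A

Both distributions are close to uniform, making this a harder comparison.

H(A) = 2.7518 bits
H(B) = 2.7401 bits

The distribution closer to uniform has higher entropy.
Answer: A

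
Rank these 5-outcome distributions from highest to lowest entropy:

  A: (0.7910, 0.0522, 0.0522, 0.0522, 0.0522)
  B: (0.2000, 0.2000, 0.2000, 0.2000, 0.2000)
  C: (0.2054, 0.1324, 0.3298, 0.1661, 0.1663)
B > C > A

Key insight: Entropy is maximized by uniform distributions and minimized by concentrated distributions.

- Uniform distributions have maximum entropy log₂(5) = 2.3219 bits
- The more "peaked" or concentrated a distribution, the lower its entropy

Entropies:
  H(A) = 1.1576 bits
  H(B) = 2.3219 bits
  H(C) = 2.2436 bits

Ranking: B > C > A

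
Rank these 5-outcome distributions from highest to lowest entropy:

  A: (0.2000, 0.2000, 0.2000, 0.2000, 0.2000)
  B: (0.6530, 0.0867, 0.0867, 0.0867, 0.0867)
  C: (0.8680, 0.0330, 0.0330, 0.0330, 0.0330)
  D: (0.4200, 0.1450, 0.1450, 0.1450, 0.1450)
A > D > B > C

Key insight: Entropy is maximized by uniform distributions and minimized by concentrated distributions.

Entropies:
  H(A) = 2.3219 bits
  H(B) = 1.6254 bits
  H(C) = 0.8269 bits
  H(D) = 2.1415 bits

Ranking: A > D > B > C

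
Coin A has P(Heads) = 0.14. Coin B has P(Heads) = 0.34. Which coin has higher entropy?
B

For binary distributions, entropy is maximized at p=0.5 and decreases as p moves toward 0 or 1.

H(A) = H(0.14) = 0.5842 bits
H(B) = H(0.34) = 0.9248 bits

Distribution B (p=0.34) is closer to uniform (p=0.5), so it has higher entropy.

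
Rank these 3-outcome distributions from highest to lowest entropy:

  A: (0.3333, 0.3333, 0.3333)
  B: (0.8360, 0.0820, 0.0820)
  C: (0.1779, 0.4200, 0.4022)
A > C > B

Key insight: Entropy is maximized by uniform distributions and minimized by concentrated distributions.

- Uniform distributions have maximum entropy log₂(3) = 1.5850 bits
- The more "peaked" or concentrated a distribution, the lower its entropy

Entropies:
  H(A) = 1.5850 bits
  H(B) = 0.8078 bits
  H(C) = 1.4972 bits

Ranking: A > C > B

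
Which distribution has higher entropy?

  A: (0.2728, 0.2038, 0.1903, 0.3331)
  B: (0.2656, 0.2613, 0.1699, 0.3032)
B

Both distributions are close to uniform, making this a harder comparison.

H(A) = 1.9627 bits
H(B) = 1.9704 bits

The distribution closer to uniform has higher entropy.
Answer: B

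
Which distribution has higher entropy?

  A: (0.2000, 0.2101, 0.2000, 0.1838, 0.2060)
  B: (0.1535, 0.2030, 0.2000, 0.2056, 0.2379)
A

Both distributions are close to uniform, making this a harder comparison.

H(A) = 2.3205 bits
H(B) = 2.3084 bits

The distribution closer to uniform has higher entropy.
Answer: A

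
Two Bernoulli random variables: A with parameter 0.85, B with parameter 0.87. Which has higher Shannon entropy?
A

For binary distributions, entropy is maximized at p=0.5 and decreases as p moves toward 0 or 1.

H(A) = H(0.85) = 0.6098 bits
H(B) = H(0.87) = 0.5574 bits

Distribution A (p=0.85) is closer to uniform (p=0.5), so it has higher entropy.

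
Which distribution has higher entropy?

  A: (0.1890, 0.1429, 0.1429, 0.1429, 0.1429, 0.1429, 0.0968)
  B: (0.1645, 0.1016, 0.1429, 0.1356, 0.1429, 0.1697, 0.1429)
B

Both distributions are close to uniform, making this a harder comparison.

H(A) = 2.7855 bits
H(B) = 2.7919 bits

The distribution closer to uniform has higher entropy.
Answer: B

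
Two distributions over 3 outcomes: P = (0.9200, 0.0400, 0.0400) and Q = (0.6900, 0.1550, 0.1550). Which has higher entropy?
Q

P is highly concentrated on one outcome (92%), making it nearly deterministic. Q spreads its mass more evenly (max 69%). The more spread-out distribution has higher entropy: H(P) ≈ 0.482 bits, H(Q) ≈ 1.203 bits.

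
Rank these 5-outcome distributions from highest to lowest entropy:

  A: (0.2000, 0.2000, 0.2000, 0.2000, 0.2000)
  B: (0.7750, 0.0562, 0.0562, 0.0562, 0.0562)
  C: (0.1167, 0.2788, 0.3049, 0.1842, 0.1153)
A > C > B

Key insight: Entropy is maximized by uniform distributions and minimized by concentrated distributions.

- Uniform distributions have maximum entropy log₂(5) = 2.3219 bits
- The more "peaked" or concentrated a distribution, the lower its entropy

Entropies:
  H(A) = 2.3219 bits
  H(B) = 1.2192 bits
  H(C) = 2.2068 bits

Ranking: A > C > B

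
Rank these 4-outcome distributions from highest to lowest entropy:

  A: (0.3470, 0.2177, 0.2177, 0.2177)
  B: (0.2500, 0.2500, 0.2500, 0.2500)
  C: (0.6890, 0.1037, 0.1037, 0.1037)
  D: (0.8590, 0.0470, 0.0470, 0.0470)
B > A > C > D

Key insight: Entropy is maximized by uniform distributions and minimized by concentrated distributions.

Entropies:
  H(A) = 1.9663 bits
  H(B) = 2.0000 bits
  H(C) = 1.3872 bits
  H(D) = 0.8103 bits

Ranking: B > A > C > D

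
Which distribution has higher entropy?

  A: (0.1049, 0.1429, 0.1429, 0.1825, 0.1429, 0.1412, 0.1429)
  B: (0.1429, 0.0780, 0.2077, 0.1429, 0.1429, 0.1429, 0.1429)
A

Both distributions are close to uniform, making this a harder comparison.

H(A) = 2.7920 bits
H(B) = 2.7633 bits

The distribution closer to uniform has higher entropy.
Answer: A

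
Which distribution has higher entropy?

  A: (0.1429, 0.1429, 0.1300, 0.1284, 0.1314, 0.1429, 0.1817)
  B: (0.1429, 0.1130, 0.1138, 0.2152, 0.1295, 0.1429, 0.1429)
A

Both distributions are close to uniform, making this a harder comparison.

H(A) = 2.7977 bits
H(B) = 2.7742 bits

The distribution closer to uniform has higher entropy.
Answer: A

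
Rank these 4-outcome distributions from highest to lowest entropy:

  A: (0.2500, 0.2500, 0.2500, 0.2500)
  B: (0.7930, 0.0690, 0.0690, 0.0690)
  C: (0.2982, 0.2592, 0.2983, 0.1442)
A > C > B

Key insight: Entropy is maximized by uniform distributions and minimized by concentrated distributions.

- Uniform distributions have maximum entropy log₂(4) = 2.0000 bits
- The more "peaked" or concentrated a distribution, the lower its entropy

Entropies:
  H(A) = 2.0000 bits
  H(B) = 1.0638 bits
  H(C) = 1.9490 bits

Ranking: A > C > B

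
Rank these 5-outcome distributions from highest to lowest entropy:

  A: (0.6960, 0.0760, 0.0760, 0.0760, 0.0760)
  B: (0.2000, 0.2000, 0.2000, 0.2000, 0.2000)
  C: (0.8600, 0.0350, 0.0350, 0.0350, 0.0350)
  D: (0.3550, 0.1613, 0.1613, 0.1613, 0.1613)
B > D > A > C

Key insight: Entropy is maximized by uniform distributions and minimized by concentrated distributions.

Entropies:
  H(A) = 1.4941 bits
  H(B) = 2.3219 bits
  H(C) = 0.8642 bits
  H(D) = 2.2285 bits

Ranking: B > D > A > C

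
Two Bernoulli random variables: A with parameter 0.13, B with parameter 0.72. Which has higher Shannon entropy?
B

For binary distributions, entropy is maximized at p=0.5 and decreases as p moves toward 0 or 1.

H(A) = H(0.13) = 0.5574 bits
H(B) = H(0.72) = 0.8555 bits

Distribution B (p=0.72) is closer to uniform (p=0.5), so it has higher entropy.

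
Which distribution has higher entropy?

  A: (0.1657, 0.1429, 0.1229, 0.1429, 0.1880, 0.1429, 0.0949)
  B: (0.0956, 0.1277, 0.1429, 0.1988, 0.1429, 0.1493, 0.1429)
A

Both distributions are close to uniform, making this a harder comparison.

H(A) = 2.7802 bits
H(B) = 2.7791 bits

The distribution closer to uniform has higher entropy.
Answer: A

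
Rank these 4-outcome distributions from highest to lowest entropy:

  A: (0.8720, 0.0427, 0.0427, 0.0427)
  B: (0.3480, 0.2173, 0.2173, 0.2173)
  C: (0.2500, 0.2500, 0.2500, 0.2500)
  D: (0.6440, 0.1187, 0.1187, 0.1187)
C > B > D > A

Key insight: Entropy is maximized by uniform distributions and minimized by concentrated distributions.

Entropies:
  H(A) = 0.7548 bits
  H(B) = 1.9657 bits
  H(C) = 2.0000 bits
  H(D) = 1.5036 bits

Ranking: C > B > D > A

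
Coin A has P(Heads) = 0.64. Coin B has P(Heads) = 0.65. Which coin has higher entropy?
A

For binary distributions, entropy is maximized at p=0.5 and decreases as p moves toward 0 or 1.

H(A) = H(0.64) = 0.9427 bits
H(B) = H(0.65) = 0.9341 bits

Distribution A (p=0.64) is closer to uniform (p=0.5), so it has higher entropy.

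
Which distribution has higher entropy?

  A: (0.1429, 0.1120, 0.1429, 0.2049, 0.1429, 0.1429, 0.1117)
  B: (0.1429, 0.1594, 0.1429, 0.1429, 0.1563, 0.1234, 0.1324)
B

Both distributions are close to uniform, making this a harder comparison.

H(A) = 2.7797 bits
H(B) = 2.8026 bits

The distribution closer to uniform has higher entropy.
Answer: B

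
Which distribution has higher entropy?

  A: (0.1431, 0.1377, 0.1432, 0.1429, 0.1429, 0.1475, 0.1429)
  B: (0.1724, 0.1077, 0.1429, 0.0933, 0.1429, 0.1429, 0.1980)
A

Both distributions are close to uniform, making this a harder comparison.

H(A) = 2.8071 bits
H(B) = 2.7685 bits

The distribution closer to uniform has higher entropy.
Answer: A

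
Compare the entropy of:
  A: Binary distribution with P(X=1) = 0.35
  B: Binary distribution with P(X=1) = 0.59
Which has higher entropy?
B

For binary distributions, entropy is maximized at p=0.5 and decreases as p moves toward 0 or 1.

H(A) = H(0.35) = 0.9341 bits
H(B) = H(0.59) = 0.9765 bits

Distribution B (p=0.59) is closer to uniform (p=0.5), so it has higher entropy.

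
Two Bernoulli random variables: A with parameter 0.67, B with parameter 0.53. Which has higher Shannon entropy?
B

For binary distributions, entropy is maximized at p=0.5 and decreases as p moves toward 0 or 1.

H(A) = H(0.67) = 0.9149 bits
H(B) = H(0.53) = 0.9974 bits

Distribution B (p=0.53) is closer to uniform (p=0.5), so it has higher entropy.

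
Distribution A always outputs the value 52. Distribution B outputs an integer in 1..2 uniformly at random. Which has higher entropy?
B

A is deterministic, so H(A) = 0. B is uniform over 2 outcomes, so H(B) = log₂(2) = 1.000 bits. Any distribution with genuine randomness has higher entropy than a deterministic one.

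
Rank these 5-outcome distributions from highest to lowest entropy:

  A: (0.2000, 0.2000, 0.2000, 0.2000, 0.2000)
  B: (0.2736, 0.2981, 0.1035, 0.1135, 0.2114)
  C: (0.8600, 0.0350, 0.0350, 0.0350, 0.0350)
A > B > C

Key insight: Entropy is maximized by uniform distributions and minimized by concentrated distributions.

- Uniform distributions have maximum entropy log₂(5) = 2.3219 bits
- The more "peaked" or concentrated a distribution, the lower its entropy

Entropies:
  H(A) = 2.3219 bits
  H(B) = 2.2010 bits
  H(C) = 0.8642 bits

Ranking: A > B > C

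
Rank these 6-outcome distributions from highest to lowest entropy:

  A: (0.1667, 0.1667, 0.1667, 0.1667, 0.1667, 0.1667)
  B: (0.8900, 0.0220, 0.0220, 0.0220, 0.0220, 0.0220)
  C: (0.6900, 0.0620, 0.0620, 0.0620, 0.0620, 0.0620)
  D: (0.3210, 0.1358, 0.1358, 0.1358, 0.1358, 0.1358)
A > D > C > B

Key insight: Entropy is maximized by uniform distributions and minimized by concentrated distributions.

Entropies:
  H(A) = 2.5850 bits
  H(B) = 0.7553 bits
  H(C) = 1.6130 bits
  H(D) = 2.4821 bits

Ranking: A > D > C > B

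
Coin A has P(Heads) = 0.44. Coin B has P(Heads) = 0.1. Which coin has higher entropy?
A

For binary distributions, entropy is maximized at p=0.5 and decreases as p moves toward 0 or 1.

H(A) = H(0.44) = 0.9896 bits
H(B) = H(0.1) = 0.4690 bits

Distribution A (p=0.44) is closer to uniform (p=0.5), so it has higher entropy.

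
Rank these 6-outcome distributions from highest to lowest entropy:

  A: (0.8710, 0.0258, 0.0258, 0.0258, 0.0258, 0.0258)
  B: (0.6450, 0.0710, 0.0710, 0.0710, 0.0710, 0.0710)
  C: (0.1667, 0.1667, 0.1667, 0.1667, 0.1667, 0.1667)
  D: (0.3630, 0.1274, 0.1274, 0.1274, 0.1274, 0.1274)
C > D > B > A

Key insight: Entropy is maximized by uniform distributions and minimized by concentrated distributions.

Entropies:
  H(A) = 0.8542 bits
  H(B) = 1.7627 bits
  H(C) = 2.5850 bits
  H(D) = 2.4242 bits

Ranking: C > D > B > A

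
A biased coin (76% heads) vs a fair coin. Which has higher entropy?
Fair coin

The fair coin is uniform (p=0.5), maximizing binary entropy at 1 bit. The biased coin has H(0.76) ≈ 0.795 bits — its outcome is more predictable, so its entropy is lower.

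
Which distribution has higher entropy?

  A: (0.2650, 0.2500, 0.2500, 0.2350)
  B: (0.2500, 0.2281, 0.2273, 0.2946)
A

Both distributions are close to uniform, making this a harder comparison.

H(A) = 1.9987 bits
H(B) = 1.9916 bits

The distribution closer to uniform has higher entropy.
Answer: A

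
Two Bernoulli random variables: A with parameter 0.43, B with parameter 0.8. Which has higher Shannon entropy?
A

For binary distributions, entropy is maximized at p=0.5 and decreases as p moves toward 0 or 1.

H(A) = H(0.43) = 0.9858 bits
H(B) = H(0.8) = 0.7219 bits

Distribution A (p=0.43) is closer to uniform (p=0.5), so it has higher entropy.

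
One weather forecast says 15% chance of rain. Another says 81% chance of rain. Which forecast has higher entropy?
81% forecast

Treat each forecast as a Bernoulli distribution. Binary entropy is maximized at p=0.5 and falls off symmetrically toward 0 or 1. The 81% forecast is closer to 50%, so it is more uncertain. H(15%) ≈ 0.610 bits, H(81%) ≈ 0.701 bits.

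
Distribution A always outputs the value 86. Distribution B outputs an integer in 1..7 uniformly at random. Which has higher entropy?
B

A is deterministic, so H(A) = 0. B is uniform over 7 outcomes, so H(B) = log₂(7) = 2.807 bits. Any distribution with genuine randomness has higher entropy than a deterministic one.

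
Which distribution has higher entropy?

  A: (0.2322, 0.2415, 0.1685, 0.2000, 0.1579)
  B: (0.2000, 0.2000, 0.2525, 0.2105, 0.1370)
A

Both distributions are close to uniform, making this a harder comparison.

H(A) = 2.3019 bits
H(B) = 2.2963 bits

The distribution closer to uniform has higher entropy.
Answer: A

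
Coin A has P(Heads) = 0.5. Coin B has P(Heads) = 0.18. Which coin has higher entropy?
A

For binary distributions, entropy is maximized at p=0.5 and decreases as p moves toward 0 or 1.

H(A) = H(0.5) = 1.0000 bits
H(B) = H(0.18) = 0.6801 bits

Distribution A (p=0.5) is closer to uniform (p=0.5), so it has higher entropy.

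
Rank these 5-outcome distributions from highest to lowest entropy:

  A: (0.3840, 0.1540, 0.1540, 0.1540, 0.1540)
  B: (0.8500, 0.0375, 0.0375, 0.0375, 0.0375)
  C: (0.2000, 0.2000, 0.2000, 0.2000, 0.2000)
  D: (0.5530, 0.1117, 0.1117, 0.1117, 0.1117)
C > A > D > B

Key insight: Entropy is maximized by uniform distributions and minimized by concentrated distributions.

Entropies:
  H(A) = 2.1928 bits
  H(B) = 0.9098 bits
  H(C) = 2.3219 bits
  H(D) = 1.8859 bits

Ranking: C > A > D > B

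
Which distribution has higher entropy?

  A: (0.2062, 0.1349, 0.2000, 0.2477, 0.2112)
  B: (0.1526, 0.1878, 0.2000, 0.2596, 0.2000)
B

Both distributions are close to uniform, making this a harder comparison.

H(A) = 2.2965 bits
H(B) = 2.3008 bits

The distribution closer to uniform has higher entropy.
Answer: B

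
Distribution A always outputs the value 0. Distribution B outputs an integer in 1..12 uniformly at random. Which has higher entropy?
B

A is deterministic, so H(A) = 0. B is uniform over 12 outcomes, so H(B) = log₂(12) = 3.585 bits. Any distribution with genuine randomness has higher entropy than a deterministic one.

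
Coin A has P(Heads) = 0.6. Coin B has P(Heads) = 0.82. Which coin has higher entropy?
A

For binary distributions, entropy is maximized at p=0.5 and decreases as p moves toward 0 or 1.

H(A) = H(0.6) = 0.9710 bits
H(B) = H(0.82) = 0.6801 bits

Distribution A (p=0.6) is closer to uniform (p=0.5), so it has higher entropy.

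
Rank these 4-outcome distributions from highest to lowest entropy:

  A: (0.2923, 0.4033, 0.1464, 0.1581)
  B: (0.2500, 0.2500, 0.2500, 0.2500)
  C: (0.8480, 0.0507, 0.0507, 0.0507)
B > A > C

Key insight: Entropy is maximized by uniform distributions and minimized by concentrated distributions.

- Uniform distributions have maximum entropy log₂(4) = 2.0000 bits
- The more "peaked" or concentrated a distribution, the lower its entropy

Entropies:
  H(A) = 1.8735 bits
  H(B) = 2.0000 bits
  H(C) = 0.8557 bits

Ranking: B > A > C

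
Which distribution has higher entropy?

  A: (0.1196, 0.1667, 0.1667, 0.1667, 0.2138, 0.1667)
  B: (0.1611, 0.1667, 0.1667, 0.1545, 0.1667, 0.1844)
B

Both distributions are close to uniform, making this a harder comparison.

H(A) = 2.5655 bits
H(B) = 2.5828 bits

The distribution closer to uniform has higher entropy.
Answer: B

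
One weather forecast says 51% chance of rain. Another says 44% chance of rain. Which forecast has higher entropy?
51% forecast

Treat each forecast as a Bernoulli distribution. Binary entropy is maximized at p=0.5 and falls off symmetrically toward 0 or 1. The 51% forecast is closer to 50%, so it is more uncertain. H(51%) ≈ 1.000 bits, H(44%) ≈ 0.990 bits.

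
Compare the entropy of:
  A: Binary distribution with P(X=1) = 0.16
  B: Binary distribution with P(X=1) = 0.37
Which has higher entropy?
B

For binary distributions, entropy is maximized at p=0.5 and decreases as p moves toward 0 or 1.

H(A) = H(0.16) = 0.6343 bits
H(B) = H(0.37) = 0.9507 bits

Distribution B (p=0.37) is closer to uniform (p=0.5), so it has higher entropy.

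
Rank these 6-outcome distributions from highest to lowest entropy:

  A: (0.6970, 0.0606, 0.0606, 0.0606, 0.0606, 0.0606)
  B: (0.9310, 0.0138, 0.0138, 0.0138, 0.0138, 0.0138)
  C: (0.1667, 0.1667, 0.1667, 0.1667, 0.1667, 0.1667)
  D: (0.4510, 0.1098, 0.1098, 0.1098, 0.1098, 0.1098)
C > D > A > B

Key insight: Entropy is maximized by uniform distributions and minimized by concentrated distributions.

Entropies:
  H(A) = 1.5885 bits
  H(B) = 0.5224 bits
  H(C) = 2.5850 bits
  H(D) = 2.2678 bits

Ranking: C > D > A > B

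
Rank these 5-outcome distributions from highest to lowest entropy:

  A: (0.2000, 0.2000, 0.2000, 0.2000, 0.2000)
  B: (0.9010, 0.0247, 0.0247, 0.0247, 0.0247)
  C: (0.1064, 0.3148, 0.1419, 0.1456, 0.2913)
A > C > B

Key insight: Entropy is maximized by uniform distributions and minimized by concentrated distributions.

- Uniform distributions have maximum entropy log₂(5) = 2.3219 bits
- The more "peaked" or concentrated a distribution, the lower its entropy

Entropies:
  H(A) = 2.3219 bits
  H(B) = 0.6638 bits
  H(C) = 2.1917 bits

Ranking: A > C > B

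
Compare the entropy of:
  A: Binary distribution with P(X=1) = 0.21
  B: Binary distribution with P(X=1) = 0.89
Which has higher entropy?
A

For binary distributions, entropy is maximized at p=0.5 and decreases as p moves toward 0 or 1.

H(A) = H(0.21) = 0.7415 bits
H(B) = H(0.89) = 0.4999 bits

Distribution A (p=0.21) is closer to uniform (p=0.5), so it has higher entropy.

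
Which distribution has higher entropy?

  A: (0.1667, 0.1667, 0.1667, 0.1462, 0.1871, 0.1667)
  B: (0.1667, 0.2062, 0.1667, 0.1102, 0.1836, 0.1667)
A

Both distributions are close to uniform, making this a harder comparison.

H(A) = 2.5813 bits
H(B) = 2.5618 bits

The distribution closer to uniform has higher entropy.
Answer: A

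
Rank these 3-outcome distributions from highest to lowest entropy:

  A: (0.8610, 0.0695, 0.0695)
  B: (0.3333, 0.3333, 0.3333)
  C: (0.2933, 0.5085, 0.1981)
B > C > A

Key insight: Entropy is maximized by uniform distributions and minimized by concentrated distributions.

- Uniform distributions have maximum entropy log₂(3) = 1.5850 bits
- The more "peaked" or concentrated a distribution, the lower its entropy

Entropies:
  H(A) = 0.7206 bits
  H(B) = 1.5850 bits
  H(C) = 1.4779 bits

Ranking: B > C > A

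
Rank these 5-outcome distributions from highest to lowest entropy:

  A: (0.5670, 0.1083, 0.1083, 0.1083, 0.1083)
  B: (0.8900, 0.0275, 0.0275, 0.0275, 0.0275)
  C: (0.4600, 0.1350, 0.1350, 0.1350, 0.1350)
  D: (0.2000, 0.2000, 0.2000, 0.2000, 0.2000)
D > C > A > B

Key insight: Entropy is maximized by uniform distributions and minimized by concentrated distributions.

Entropies:
  H(A) = 1.8530 bits
  H(B) = 0.7199 bits
  H(C) = 2.0754 bits
  H(D) = 2.3219 bits

Ranking: D > C > A > B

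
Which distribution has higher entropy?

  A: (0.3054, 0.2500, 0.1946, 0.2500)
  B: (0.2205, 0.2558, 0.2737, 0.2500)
B

Both distributions are close to uniform, making this a harder comparison.

H(A) = 1.9821 bits
H(B) = 1.9957 bits

The distribution closer to uniform has higher entropy.
Answer: B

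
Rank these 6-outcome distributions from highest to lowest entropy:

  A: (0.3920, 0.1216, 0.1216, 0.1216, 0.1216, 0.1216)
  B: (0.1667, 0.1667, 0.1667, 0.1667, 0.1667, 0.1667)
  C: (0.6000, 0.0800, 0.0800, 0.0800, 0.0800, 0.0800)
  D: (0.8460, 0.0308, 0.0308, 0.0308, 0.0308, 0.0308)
B > A > C > D

Key insight: Entropy is maximized by uniform distributions and minimized by concentrated distributions.

Entropies:
  H(A) = 2.3778 bits
  H(B) = 2.5850 bits
  H(C) = 1.8997 bits
  H(D) = 0.9773 bits

Ranking: B > A > C > D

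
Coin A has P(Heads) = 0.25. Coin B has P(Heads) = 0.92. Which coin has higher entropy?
A

For binary distributions, entropy is maximized at p=0.5 and decreases as p moves toward 0 or 1.

H(A) = H(0.25) = 0.8113 bits
H(B) = H(0.92) = 0.4022 bits

Distribution A (p=0.25) is closer to uniform (p=0.5), so it has higher entropy.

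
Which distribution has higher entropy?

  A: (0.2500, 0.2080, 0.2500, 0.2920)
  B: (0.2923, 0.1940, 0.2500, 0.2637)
A

Both distributions are close to uniform, making this a harder comparison.

H(A) = 1.9898 bits
H(B) = 1.9847 bits

The distribution closer to uniform has higher entropy.
Answer: A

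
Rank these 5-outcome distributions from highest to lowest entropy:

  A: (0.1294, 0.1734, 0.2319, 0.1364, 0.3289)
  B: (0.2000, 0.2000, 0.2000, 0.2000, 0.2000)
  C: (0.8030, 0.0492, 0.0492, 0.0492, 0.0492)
B > A > C

Key insight: Entropy is maximized by uniform distributions and minimized by concentrated distributions.

- Uniform distributions have maximum entropy log₂(5) = 2.3219 bits
- The more "peaked" or concentrated a distribution, the lower its entropy

Entropies:
  H(A) = 2.2287 bits
  H(B) = 2.3219 bits
  H(C) = 1.1099 bits

Ranking: B > A > C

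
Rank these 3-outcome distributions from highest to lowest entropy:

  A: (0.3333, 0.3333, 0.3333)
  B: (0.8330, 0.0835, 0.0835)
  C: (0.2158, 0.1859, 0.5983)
A > C > B

Key insight: Entropy is maximized by uniform distributions and minimized by concentrated distributions.

- Uniform distributions have maximum entropy log₂(3) = 1.5850 bits
- The more "peaked" or concentrated a distribution, the lower its entropy

Entropies:
  H(A) = 1.5850 bits
  H(B) = 0.8178 bits
  H(C) = 1.3721 bits

Ranking: A > C > B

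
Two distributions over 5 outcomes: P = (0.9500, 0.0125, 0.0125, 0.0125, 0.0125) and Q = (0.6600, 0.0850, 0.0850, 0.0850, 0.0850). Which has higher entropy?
Q

P is highly concentrated on one outcome (95%), making it nearly deterministic. Q spreads its mass more evenly (max 66%). The more spread-out distribution has higher entropy: H(P) ≈ 0.386 bits, H(Q) ≈ 1.605 bits.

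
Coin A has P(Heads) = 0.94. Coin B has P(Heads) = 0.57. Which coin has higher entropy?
B

For binary distributions, entropy is maximized at p=0.5 and decreases as p moves toward 0 or 1.

H(A) = H(0.94) = 0.3274 bits
H(B) = H(0.57) = 0.9858 bits

Distribution B (p=0.57) is closer to uniform (p=0.5), so it has higher entropy.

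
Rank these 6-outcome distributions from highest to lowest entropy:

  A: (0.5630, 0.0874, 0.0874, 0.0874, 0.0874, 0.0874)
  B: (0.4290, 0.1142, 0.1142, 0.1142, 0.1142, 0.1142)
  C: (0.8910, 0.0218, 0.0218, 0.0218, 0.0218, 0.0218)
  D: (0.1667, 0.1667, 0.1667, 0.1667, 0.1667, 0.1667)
D > B > A > C

Key insight: Entropy is maximized by uniform distributions and minimized by concentrated distributions.

Entropies:
  H(A) = 2.0032 bits
  H(B) = 2.3112 bits
  H(C) = 0.7500 bits
  H(D) = 2.5850 bits

Ranking: D > B > A > C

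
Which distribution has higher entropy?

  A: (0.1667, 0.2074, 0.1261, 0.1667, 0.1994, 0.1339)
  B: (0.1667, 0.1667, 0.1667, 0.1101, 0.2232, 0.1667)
A

Both distributions are close to uniform, making this a harder comparison.

H(A) = 2.5612 bits
H(B) = 2.5567 bits

The distribution closer to uniform has higher entropy.
Answer: A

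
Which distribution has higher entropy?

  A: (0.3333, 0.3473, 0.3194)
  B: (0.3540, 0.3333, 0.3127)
A

Both distributions are close to uniform, making this a harder comparison.

H(A) = 1.5841 bits
H(B) = 1.5831 bits

The distribution closer to uniform has higher entropy.
Answer: A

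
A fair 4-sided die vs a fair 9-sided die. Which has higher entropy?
9-sided die

Both are uniform distributions; for uniform over n outcomes, H = log₂(n). H(4-sided) = log₂(4) = 2.000 bits and H(9-sided) = log₂(9) = 3.170 bits. More outcomes in a uniform distribution means higher entropy.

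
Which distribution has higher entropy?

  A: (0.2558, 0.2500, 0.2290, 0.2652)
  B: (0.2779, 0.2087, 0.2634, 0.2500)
A

Both distributions are close to uniform, making this a harder comparison.

H(A) = 1.9979 bits
H(B) = 1.9921 bits

The distribution closer to uniform has higher entropy.
Answer: A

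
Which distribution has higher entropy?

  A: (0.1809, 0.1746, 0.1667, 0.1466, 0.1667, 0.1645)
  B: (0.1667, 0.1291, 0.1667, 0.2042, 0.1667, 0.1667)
A

Both distributions are close to uniform, making this a harder comparison.

H(A) = 2.5820 bits
H(B) = 2.5726 bits

The distribution closer to uniform has higher entropy.
Answer: A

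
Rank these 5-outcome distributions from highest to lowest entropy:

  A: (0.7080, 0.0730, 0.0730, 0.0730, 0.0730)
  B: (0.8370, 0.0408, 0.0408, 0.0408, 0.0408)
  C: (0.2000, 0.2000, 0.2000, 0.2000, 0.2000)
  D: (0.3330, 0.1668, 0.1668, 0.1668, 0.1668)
C > D > A > B

Key insight: Entropy is maximized by uniform distributions and minimized by concentrated distributions.

Entropies:
  H(A) = 1.4553 bits
  H(B) = 0.9674 bits
  H(C) = 2.3219 bits
  H(D) = 2.2520 bits

Ranking: C > D > A > B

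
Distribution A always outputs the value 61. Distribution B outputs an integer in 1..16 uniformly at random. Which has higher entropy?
B

A is deterministic, so H(A) = 0. B is uniform over 16 outcomes, so H(B) = log₂(16) = 4.000 bits. Any distribution with genuine randomness has higher entropy than a deterministic one.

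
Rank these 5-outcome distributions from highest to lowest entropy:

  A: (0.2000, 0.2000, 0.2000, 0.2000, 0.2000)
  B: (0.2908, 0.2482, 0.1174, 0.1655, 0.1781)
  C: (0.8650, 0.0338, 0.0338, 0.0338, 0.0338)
A > B > C

Key insight: Entropy is maximized by uniform distributions and minimized by concentrated distributions.

- Uniform distributions have maximum entropy log₂(5) = 2.3219 bits
- The more "peaked" or concentrated a distribution, the lower its entropy

Entropies:
  H(A) = 2.3219 bits
  H(B) = 2.2528 bits
  H(C) = 0.8410 bits

Ranking: A > B > C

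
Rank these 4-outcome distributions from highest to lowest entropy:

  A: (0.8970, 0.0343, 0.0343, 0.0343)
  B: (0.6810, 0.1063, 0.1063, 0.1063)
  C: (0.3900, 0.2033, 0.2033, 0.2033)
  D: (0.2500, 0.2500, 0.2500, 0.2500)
D > C > B > A

Key insight: Entropy is maximized by uniform distributions and minimized by concentrated distributions.

Entropies:
  H(A) = 0.6417 bits
  H(B) = 1.4089 bits
  H(C) = 1.9316 bits
  H(D) = 2.0000 bits

Ranking: D > C > B > A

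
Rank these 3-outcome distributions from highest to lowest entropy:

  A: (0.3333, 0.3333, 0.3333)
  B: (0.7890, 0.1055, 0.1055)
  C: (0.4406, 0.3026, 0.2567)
A > C > B

Key insight: Entropy is maximized by uniform distributions and minimized by concentrated distributions.

- Uniform distributions have maximum entropy log₂(3) = 1.5850 bits
- The more "peaked" or concentrated a distribution, the lower its entropy

Entropies:
  H(A) = 1.5850 bits
  H(B) = 0.9544 bits
  H(C) = 1.5465 bits

Ranking: A > C > B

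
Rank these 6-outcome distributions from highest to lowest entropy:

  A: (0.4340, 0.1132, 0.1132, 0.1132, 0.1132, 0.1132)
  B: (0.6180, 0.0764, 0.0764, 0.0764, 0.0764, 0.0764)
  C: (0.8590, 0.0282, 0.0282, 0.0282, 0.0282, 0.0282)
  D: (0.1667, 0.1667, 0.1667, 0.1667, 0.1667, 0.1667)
D > A > B > C

Key insight: Entropy is maximized by uniform distributions and minimized by concentrated distributions.

Entropies:
  H(A) = 2.3016 bits
  H(B) = 1.8464 bits
  H(C) = 0.9142 bits
  H(D) = 2.5850 bits

Ranking: D > A > B > C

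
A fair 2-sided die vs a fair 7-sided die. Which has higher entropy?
7-sided die

Both are uniform distributions; for uniform over n outcomes, H = log₂(n). H(2-sided) = log₂(2) = 1.000 bits and H(7-sided) = log₂(7) = 2.807 bits. More outcomes in a uniform distribution means higher entropy.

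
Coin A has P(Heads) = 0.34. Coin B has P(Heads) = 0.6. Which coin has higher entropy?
B

For binary distributions, entropy is maximized at p=0.5 and decreases as p moves toward 0 or 1.

H(A) = H(0.34) = 0.9248 bits
H(B) = H(0.6) = 0.9710 bits

Distribution B (p=0.6) is closer to uniform (p=0.5), so it has higher entropy.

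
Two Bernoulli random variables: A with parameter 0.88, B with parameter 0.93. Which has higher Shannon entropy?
A

For binary distributions, entropy is maximized at p=0.5 and decreases as p moves toward 0 or 1.

H(A) = H(0.88) = 0.5294 bits
H(B) = H(0.93) = 0.3659 bits

Distribution A (p=0.88) is closer to uniform (p=0.5), so it has higher entropy.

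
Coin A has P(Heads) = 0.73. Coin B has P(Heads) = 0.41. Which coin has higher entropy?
B

For binary distributions, entropy is maximized at p=0.5 and decreases as p moves toward 0 or 1.

H(A) = H(0.73) = 0.8415 bits
H(B) = H(0.41) = 0.9765 bits

Distribution B (p=0.41) is closer to uniform (p=0.5), so it has higher entropy.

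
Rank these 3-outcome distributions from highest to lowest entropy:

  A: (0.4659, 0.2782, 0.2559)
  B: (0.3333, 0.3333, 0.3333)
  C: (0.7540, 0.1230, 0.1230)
B > A > C

Key insight: Entropy is maximized by uniform distributions and minimized by concentrated distributions.

- Uniform distributions have maximum entropy log₂(3) = 1.5850 bits
- The more "peaked" or concentrated a distribution, the lower its entropy

Entropies:
  H(A) = 1.5301 bits
  H(B) = 1.5850 bits
  H(C) = 1.0509 bits

Ranking: B > A > C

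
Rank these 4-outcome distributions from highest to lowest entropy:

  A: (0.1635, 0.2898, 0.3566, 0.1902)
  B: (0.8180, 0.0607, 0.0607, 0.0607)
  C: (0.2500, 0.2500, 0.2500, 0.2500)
C > A > B

Key insight: Entropy is maximized by uniform distributions and minimized by concentrated distributions.

- Uniform distributions have maximum entropy log₂(4) = 2.0000 bits
- The more "peaked" or concentrated a distribution, the lower its entropy

Entropies:
  H(A) = 1.9308 bits
  H(B) = 0.9729 bits
  H(C) = 2.0000 bits

Ranking: C > A > B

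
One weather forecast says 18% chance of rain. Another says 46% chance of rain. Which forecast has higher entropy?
46% forecast

Treat each forecast as a Bernoulli distribution. Binary entropy is maximized at p=0.5 and falls off symmetrically toward 0 or 1. The 46% forecast is closer to 50%, so it is more uncertain. H(18%) ≈ 0.680 bits, H(46%) ≈ 0.995 bits.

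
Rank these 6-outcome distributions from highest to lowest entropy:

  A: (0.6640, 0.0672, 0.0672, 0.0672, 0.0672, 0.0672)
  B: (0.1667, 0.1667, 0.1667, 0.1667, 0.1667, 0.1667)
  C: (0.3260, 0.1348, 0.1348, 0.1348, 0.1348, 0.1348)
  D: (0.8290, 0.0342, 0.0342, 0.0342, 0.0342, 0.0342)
B > C > A > D

Key insight: Entropy is maximized by uniform distributions and minimized by concentrated distributions.

Entropies:
  H(A) = 1.7011 bits
  H(B) = 2.5850 bits
  H(C) = 2.4758 bits
  H(D) = 1.0570 bits

Ranking: B > C > A > D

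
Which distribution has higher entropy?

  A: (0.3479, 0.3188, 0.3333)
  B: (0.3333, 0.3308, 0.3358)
B

Both distributions are close to uniform, making this a harder comparison.

H(A) = 1.5840 bits
H(B) = 1.5849 bits

The distribution closer to uniform has higher entropy.
Answer: B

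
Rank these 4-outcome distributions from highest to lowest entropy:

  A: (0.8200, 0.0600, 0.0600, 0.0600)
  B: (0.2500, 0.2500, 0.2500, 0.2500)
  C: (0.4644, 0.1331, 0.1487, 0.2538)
B > C > A

Key insight: Entropy is maximized by uniform distributions and minimized by concentrated distributions.

- Uniform distributions have maximum entropy log₂(4) = 2.0000 bits
- The more "peaked" or concentrated a distribution, the lower its entropy

Entropies:
  H(A) = 0.9654 bits
  H(B) = 2.0000 bits
  H(C) = 1.8120 bits

Ranking: B > C > A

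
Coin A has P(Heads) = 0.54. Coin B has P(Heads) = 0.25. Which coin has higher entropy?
A

For binary distributions, entropy is maximized at p=0.5 and decreases as p moves toward 0 or 1.

H(A) = H(0.54) = 0.9954 bits
H(B) = H(0.25) = 0.8113 bits

Distribution A (p=0.54) is closer to uniform (p=0.5), so it has higher entropy.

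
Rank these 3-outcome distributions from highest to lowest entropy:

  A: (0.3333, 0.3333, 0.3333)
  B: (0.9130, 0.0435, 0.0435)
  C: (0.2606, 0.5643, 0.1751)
A > C > B

Key insight: Entropy is maximized by uniform distributions and minimized by concentrated distributions.

- Uniform distributions have maximum entropy log₂(3) = 1.5850 bits
- The more "peaked" or concentrated a distribution, the lower its entropy

Entropies:
  H(A) = 1.5850 bits
  H(B) = 0.5134 bits
  H(C) = 1.4115 bits

Ranking: A > C > B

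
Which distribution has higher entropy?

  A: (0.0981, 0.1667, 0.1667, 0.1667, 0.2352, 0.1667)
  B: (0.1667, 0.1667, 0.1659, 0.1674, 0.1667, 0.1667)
B

Both distributions are close to uniform, making this a harder comparison.

H(A) = 2.5430 bits
H(B) = 2.5850 bits

The distribution closer to uniform has higher entropy.
Answer: B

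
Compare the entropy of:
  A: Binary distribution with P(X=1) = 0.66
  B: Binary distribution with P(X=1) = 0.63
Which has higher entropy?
B

For binary distributions, entropy is maximized at p=0.5 and decreases as p moves toward 0 or 1.

H(A) = H(0.66) = 0.9248 bits
H(B) = H(0.63) = 0.9507 bits

Distribution B (p=0.63) is closer to uniform (p=0.5), so it has higher entropy.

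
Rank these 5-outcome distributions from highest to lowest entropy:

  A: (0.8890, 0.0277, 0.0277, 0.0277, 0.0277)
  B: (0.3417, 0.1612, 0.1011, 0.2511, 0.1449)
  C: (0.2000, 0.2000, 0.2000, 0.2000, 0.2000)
C > B > A

Key insight: Entropy is maximized by uniform distributions and minimized by concentrated distributions.

- Uniform distributions have maximum entropy log₂(5) = 2.3219 bits
- The more "peaked" or concentrated a distribution, the lower its entropy

Entropies:
  H(A) = 0.7249 bits
  H(B) = 2.1926 bits
  H(C) = 2.3219 bits

Ranking: C > B > A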